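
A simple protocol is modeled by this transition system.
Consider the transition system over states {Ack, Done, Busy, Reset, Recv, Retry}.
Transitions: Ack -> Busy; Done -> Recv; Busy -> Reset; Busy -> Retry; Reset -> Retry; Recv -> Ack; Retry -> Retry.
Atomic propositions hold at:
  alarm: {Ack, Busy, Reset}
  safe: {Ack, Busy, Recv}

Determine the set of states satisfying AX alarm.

Sat(AX alarm) = {s : every successor in {Ack, Busy, Reset}} = {Ack, Recv}

{Ack, Recv}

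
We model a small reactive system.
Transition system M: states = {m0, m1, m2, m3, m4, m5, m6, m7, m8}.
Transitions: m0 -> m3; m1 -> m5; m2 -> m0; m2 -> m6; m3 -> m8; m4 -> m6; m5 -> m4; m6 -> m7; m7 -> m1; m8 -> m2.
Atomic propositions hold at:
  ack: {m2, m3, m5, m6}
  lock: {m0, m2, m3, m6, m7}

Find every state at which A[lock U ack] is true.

{m0, m2, m3, m5, m6}

A[lock U ack]: least fixpoint, start Z0 = Sat(ack) = {m2, m3, m5, m6}, add states in Sat(lock) with every successor in Z. Z1 = {m0, m2, m3, m5, m6}; fixed.
Sat(A[lock U ack]) = {m0, m2, m3, m5, m6}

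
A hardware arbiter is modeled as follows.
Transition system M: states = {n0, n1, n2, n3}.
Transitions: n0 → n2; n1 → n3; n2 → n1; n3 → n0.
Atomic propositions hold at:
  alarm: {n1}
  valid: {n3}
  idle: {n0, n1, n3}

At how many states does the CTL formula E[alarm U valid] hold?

E[alarm U valid]: least fixpoint, start Z0 = Sat(valid) = {n3}, add states in Sat(alarm) with some successor in Z. Z1 = {n1, n3}; fixed.
Sat(E[alarm U valid]) = {n1, n3}
|Sat(E[alarm U valid])| = |{n1, n3}| = 2.

2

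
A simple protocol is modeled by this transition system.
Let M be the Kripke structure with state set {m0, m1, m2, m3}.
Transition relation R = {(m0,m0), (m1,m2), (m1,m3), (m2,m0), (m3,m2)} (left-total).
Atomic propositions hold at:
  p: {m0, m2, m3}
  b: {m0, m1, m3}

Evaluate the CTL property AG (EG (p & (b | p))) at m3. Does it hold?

Sat(b | p) = {m0, m1, m2, m3}
Sat(p & (b | p)) = {m0, m2, m3}
EG (p & (b | p)): greatest fixpoint, start Z0 = {m0, m2, m3}, keep only states in Sat with some successor in Z. Already a fixed point.
Sat(EG (p & (b | p))) = {m0, m2, m3}
AG (EG (p & (b | p))): greatest fixpoint, start Z0 = {m0, m2, m3}, keep only states in Sat with every successor in Z. Already a fixed point.
Sat(AG (EG (p & (b | p)))) = {m0, m2, m3}
m3 ∈ Sat(AG (EG (p & (b | p)))) = {m0, m2, m3}, so the formula holds at m3.

Yes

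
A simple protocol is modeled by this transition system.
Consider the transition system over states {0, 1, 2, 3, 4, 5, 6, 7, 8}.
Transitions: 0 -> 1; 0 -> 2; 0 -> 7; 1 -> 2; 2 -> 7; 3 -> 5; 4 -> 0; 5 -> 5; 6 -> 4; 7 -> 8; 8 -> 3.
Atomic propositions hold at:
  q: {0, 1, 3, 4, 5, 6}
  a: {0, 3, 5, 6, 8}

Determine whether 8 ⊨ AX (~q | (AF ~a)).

No

Sat(~q) = {2, 7, 8}
Sat(~a) = {1, 2, 4, 7}
AF ~a: least fixpoint, start Z0 = {1, 2, 4, 7}, add states with every successor in Z. Z1 = {0, 1, 2, 4, 6, 7}; fixed.
Sat(AF ~a) = {0, 1, 2, 4, 6, 7}
Sat(~q | (AF ~a)) = {0, 1, 2, 4, 6, 7, 8}
Sat(AX (~q | (AF ~a))) = {s : every successor in {0, 1, 2, 4, 6, 7, 8}} = {0, 1, 2, 4, 6, 7}
8 ∉ Sat(AX (~q | (AF ~a))) = {0, 1, 2, 4, 6, 7}, so the formula does not hold at 8.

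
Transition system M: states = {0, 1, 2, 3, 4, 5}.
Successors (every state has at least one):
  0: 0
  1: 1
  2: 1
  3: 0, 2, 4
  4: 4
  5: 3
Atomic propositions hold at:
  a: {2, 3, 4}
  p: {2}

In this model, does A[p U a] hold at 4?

Yes

A[p U a]: least fixpoint, start Z0 = Sat(a) = {2, 3, 4}, add states in Sat(p) with every successor in Z. Already a fixed point.
Sat(A[p U a]) = {2, 3, 4}
4 ∈ Sat(A[p U a]) = {2, 3, 4}, so the formula holds at 4.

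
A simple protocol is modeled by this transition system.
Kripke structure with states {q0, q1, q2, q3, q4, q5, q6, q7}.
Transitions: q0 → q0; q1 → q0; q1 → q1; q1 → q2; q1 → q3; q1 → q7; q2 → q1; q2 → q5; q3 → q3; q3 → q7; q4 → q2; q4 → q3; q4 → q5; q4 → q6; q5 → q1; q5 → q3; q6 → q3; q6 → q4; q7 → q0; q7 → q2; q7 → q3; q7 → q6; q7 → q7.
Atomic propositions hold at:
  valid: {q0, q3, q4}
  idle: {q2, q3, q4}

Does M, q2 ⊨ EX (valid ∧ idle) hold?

No

Sat(valid ∧ idle) = {q3, q4}
Sat(EX (valid ∧ idle)) = {s : some successor in {q3, q4}} = {q1, q3, q4, q5, q6, q7}
q2 ∉ Sat(EX (valid ∧ idle)) = {q1, q3, q4, q5, q6, q7}, so the formula does not hold at q2.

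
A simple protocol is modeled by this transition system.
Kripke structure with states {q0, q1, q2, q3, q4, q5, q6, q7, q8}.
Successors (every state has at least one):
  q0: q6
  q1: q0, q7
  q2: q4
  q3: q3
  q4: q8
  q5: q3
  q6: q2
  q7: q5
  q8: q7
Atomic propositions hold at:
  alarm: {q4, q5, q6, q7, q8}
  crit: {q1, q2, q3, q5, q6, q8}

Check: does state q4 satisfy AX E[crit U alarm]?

E[crit U alarm]: least fixpoint, start Z0 = Sat(alarm) = {q4, q5, q6, q7, q8}, add states in Sat(crit) with some successor in Z. Z1 = {q1, q2, q4, q5, q6, q7, q8}; fixed.
Sat(E[crit U alarm]) = {q1, q2, q4, q5, q6, q7, q8}
Sat(AX E[crit U alarm]) = {s : every successor in {q1, q2, q4, q5, q6, q7, q8}} = {q0, q2, q4, q6, q7, q8}
q4 ∈ Sat(AX E[crit U alarm]) = {q0, q2, q4, q6, q7, q8}, so the formula holds at q4.

Yes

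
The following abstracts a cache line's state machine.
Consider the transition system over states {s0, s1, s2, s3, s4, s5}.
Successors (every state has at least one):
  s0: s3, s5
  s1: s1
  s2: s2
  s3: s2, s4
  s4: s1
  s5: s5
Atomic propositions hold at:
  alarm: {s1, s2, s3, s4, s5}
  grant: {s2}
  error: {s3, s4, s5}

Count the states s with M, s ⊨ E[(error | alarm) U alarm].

5

Sat(error | alarm) = {s1, s2, s3, s4, s5}
E[(error | alarm) U alarm]: least fixpoint, start Z0 = Sat(alarm) = {s1, s2, s3, s4, s5}, add states in Sat(error | alarm) with some successor in Z. Already a fixed point.
Sat(E[(error | alarm) U alarm]) = {s1, s2, s3, s4, s5}
|Sat(E[(error | alarm) U alarm])| = |{s1, s2, s3, s4, s5}| = 5.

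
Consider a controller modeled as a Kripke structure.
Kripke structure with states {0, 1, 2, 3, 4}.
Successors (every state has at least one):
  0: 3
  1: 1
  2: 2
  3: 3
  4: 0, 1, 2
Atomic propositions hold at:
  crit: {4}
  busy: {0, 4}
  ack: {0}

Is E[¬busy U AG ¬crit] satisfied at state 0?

Sat(¬busy) = {1, 2, 3}
Sat(¬crit) = {0, 1, 2, 3}
AG ¬crit: greatest fixpoint, start Z0 = {0, 1, 2, 3}, keep only states in Sat with every successor in Z. Already a fixed point.
Sat(AG ¬crit) = {0, 1, 2, 3}
E[¬busy U AG ¬crit]: least fixpoint, start Z0 = Sat(AG ¬crit) = {0, 1, 2, 3}, add states in Sat(¬busy) with some successor in Z. Already a fixed point.
Sat(E[¬busy U AG ¬crit]) = {0, 1, 2, 3}
0 ∈ Sat(E[¬busy U AG ¬crit]) = {0, 1, 2, 3}, so the formula holds at 0.

Yes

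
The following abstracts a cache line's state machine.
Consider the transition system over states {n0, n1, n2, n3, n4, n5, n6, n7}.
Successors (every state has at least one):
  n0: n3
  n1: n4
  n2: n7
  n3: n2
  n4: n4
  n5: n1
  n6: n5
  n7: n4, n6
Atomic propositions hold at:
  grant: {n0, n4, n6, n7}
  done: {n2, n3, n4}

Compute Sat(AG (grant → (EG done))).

EG done: greatest fixpoint, start Z0 = {n2, n3, n4}, keep only states in Sat with some successor in Z. Z1 = {n3, n4}; Z2 = {n4}; fixed.
Sat(EG done) = {n4}
Sat(grant → (EG done)) = {n1, n2, n3, n4, n5}
AG (grant → (EG done)): greatest fixpoint, start Z0 = {n1, n2, n3, n4, n5}, keep only states in Sat with every successor in Z. Z1 = {n1, n3, n4, n5}; Z2 = {n1, n4, n5}; fixed.
Sat(AG (grant → (EG done))) = {n1, n4, n5}

{n1, n4, n5}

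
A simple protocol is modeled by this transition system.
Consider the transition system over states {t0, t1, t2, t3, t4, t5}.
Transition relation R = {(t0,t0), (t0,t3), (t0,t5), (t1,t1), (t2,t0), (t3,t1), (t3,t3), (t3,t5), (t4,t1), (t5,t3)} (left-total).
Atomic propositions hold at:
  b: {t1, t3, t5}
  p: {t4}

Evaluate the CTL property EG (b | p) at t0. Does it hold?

Sat(b | p) = {t1, t3, t4, t5}
EG (b | p): greatest fixpoint, start Z0 = {t1, t3, t4, t5}, keep only states in Sat with some successor in Z. Already a fixed point.
Sat(EG (b | p)) = {t1, t3, t4, t5}
t0 ∉ Sat(EG (b | p)) = {t1, t3, t4, t5}, so the formula does not hold at t0.

No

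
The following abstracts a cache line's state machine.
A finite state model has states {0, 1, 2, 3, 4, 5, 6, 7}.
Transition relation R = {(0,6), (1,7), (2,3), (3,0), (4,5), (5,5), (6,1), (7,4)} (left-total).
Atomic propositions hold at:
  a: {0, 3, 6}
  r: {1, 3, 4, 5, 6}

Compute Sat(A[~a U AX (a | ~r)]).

{0, 1, 2, 3}

Sat(~a) = {1, 2, 4, 5, 7}
Sat(~r) = {0, 2, 7}
Sat(a | ~r) = {0, 2, 3, 6, 7}
Sat(AX (a | ~r)) = {s : every successor in {0, 2, 3, 6, 7}} = {0, 1, 2, 3}
A[~a U AX (a | ~r)]: least fixpoint, start Z0 = Sat(AX (a | ~r)) = {0, 1, 2, 3}, add states in Sat(~a) with every successor in Z. Already a fixed point.
Sat(A[~a U AX (a | ~r)]) = {0, 1, 2, 3}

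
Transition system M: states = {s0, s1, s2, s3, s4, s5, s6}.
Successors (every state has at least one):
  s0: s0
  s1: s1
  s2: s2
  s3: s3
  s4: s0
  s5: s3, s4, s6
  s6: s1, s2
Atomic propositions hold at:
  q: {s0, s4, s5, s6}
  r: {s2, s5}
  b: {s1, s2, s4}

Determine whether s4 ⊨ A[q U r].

No

A[q U r]: least fixpoint, start Z0 = Sat(r) = {s2, s5}, add states in Sat(q) with every successor in Z. Already a fixed point.
Sat(A[q U r]) = {s2, s5}
s4 ∉ Sat(A[q U r]) = {s2, s5}, so the formula does not hold at s4.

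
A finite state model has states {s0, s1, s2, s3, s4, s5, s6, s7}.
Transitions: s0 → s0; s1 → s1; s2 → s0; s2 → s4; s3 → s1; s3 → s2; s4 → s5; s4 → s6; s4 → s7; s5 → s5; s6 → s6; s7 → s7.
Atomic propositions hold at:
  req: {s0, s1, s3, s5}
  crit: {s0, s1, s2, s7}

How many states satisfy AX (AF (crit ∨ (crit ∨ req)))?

5

Sat(crit ∨ req) = {s0, s1, s2, s3, s5, s7}
Sat(crit ∨ (crit ∨ req)) = {s0, s1, s2, s3, s5, s7}
AF (crit ∨ (crit ∨ req)): least fixpoint, start Z0 = {s0, s1, s2, s3, s5, s7}, add states with every successor in Z. Already a fixed point.
Sat(AF (crit ∨ (crit ∨ req))) = {s0, s1, s2, s3, s5, s7}
Sat(AX (AF (crit ∨ (crit ∨ req)))) = {s : every successor in {s0, s1, s2, s3, s5, s7}} = {s0, s1, s3, s5, s7}
|Sat(AX (AF (crit ∨ (crit ∨ req))))| = |{s0, s1, s3, s5, s7}| = 5.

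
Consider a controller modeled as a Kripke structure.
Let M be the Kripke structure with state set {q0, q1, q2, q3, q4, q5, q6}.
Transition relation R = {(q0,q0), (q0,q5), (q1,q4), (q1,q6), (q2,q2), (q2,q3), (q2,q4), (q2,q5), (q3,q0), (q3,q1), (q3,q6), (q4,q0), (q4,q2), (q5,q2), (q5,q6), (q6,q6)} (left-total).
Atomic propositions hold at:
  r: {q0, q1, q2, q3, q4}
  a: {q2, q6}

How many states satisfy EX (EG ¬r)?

6

Sat(¬r) = {q5, q6}
EG ¬r: greatest fixpoint, start Z0 = {q5, q6}, keep only states in Sat with some successor in Z. Already a fixed point.
Sat(EG ¬r) = {q5, q6}
Sat(EX (EG ¬r)) = {s : some successor in {q5, q6}} = {q0, q1, q2, q3, q5, q6}
|Sat(EX (EG ¬r))| = |{q0, q1, q2, q3, q5, q6}| = 6.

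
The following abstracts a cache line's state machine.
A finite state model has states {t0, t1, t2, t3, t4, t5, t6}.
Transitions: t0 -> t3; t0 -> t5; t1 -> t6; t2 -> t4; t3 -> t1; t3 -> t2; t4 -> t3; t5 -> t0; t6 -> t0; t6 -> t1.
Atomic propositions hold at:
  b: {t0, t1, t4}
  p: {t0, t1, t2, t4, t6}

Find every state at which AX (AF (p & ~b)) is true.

Sat(~b) = {t2, t3, t5, t6}
Sat(p & ~b) = {t2, t6}
AF (p & ~b): least fixpoint, start Z0 = {t2, t6}, add states with every successor in Z. Z1 = {t1, t2, t6}; Z2 = {t1, t2, t3, t6}; Z3 = {t1, t2, t3, t4, t6}; fixed.
Sat(AF (p & ~b)) = {t1, t2, t3, t4, t6}
Sat(AX (AF (p & ~b))) = {s : every successor in {t1, t2, t3, t4, t6}} = {t1, t2, t3, t4}

{t1, t2, t3, t4}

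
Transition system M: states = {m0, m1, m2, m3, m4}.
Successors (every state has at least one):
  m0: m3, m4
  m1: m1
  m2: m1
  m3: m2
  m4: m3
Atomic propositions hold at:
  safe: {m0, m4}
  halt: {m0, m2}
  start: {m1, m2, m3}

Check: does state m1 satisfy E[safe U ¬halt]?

Sat(¬halt) = {m1, m3, m4}
E[safe U ¬halt]: least fixpoint, start Z0 = Sat(¬halt) = {m1, m3, m4}, add states in Sat(safe) with some successor in Z. Z1 = {m0, m1, m3, m4}; fixed.
Sat(E[safe U ¬halt]) = {m0, m1, m3, m4}
m1 ∈ Sat(E[safe U ¬halt]) = {m0, m1, m3, m4}, so the formula holds at m1.

Yes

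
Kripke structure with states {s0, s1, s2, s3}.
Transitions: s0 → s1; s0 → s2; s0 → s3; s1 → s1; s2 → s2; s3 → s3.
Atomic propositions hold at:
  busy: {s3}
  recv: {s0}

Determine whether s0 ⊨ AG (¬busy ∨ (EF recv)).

Sat(¬busy) = {s0, s1, s2}
EF recv: least fixpoint, start Z0 = {s0}, add states with some successor in Z. Already a fixed point.
Sat(EF recv) = {s0}
Sat(¬busy ∨ (EF recv)) = {s0, s1, s2}
AG (¬busy ∨ (EF recv)): greatest fixpoint, start Z0 = {s0, s1, s2}, keep only states in Sat with every successor in Z. Z1 = {s1, s2}; fixed.
Sat(AG (¬busy ∨ (EF recv))) = {s1, s2}
s0 ∉ Sat(AG (¬busy ∨ (EF recv))) = {s1, s2}, so the formula does not hold at s0.

No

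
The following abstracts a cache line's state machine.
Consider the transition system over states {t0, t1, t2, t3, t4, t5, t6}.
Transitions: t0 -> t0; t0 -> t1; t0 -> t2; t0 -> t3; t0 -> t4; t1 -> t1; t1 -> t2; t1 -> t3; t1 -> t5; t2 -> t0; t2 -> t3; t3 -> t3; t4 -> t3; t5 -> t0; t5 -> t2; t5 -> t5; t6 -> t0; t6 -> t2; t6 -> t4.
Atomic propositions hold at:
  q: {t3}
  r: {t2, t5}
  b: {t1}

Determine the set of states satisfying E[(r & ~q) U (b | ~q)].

Sat(~q) = {t0, t1, t2, t4, t5, t6}
Sat(r & ~q) = {t2, t5}
Sat(b | ~q) = {t0, t1, t2, t4, t5, t6}
E[(r & ~q) U (b | ~q)]: least fixpoint, start Z0 = Sat((b | ~q)) = {t0, t1, t2, t4, t5, t6}, add states in Sat(r & ~q) with some successor in Z. Already a fixed point.
Sat(E[(r & ~q) U (b | ~q)]) = {t0, t1, t2, t4, t5, t6}

{t0, t1, t2, t4, t5, t6}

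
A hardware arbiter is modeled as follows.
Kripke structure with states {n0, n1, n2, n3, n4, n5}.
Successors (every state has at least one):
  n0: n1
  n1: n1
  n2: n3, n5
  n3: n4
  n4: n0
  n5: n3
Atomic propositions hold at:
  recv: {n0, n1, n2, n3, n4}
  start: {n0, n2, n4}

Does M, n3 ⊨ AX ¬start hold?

No

Sat(¬start) = {n1, n3, n5}
Sat(AX ¬start) = {s : every successor in {n1, n3, n5}} = {n0, n1, n2, n5}
n3 ∉ Sat(AX ¬start) = {n0, n1, n2, n5}, so the formula does not hold at n3.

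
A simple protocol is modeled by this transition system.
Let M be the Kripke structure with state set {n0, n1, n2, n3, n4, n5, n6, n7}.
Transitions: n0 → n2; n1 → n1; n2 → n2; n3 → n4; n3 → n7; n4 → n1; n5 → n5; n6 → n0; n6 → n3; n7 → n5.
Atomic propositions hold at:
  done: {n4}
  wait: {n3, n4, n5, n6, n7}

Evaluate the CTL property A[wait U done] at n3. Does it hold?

No

A[wait U done]: least fixpoint, start Z0 = Sat(done) = {n4}, add states in Sat(wait) with every successor in Z. Already a fixed point.
Sat(A[wait U done]) = {n4}
n3 ∉ Sat(A[wait U done]) = {n4}, so the formula does not hold at n3.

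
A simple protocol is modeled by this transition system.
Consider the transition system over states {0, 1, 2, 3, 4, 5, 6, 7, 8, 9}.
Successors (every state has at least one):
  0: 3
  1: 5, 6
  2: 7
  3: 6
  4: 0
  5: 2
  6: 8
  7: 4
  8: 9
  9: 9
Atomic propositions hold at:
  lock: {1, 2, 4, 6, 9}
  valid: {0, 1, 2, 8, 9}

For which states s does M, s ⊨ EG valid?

EG valid: greatest fixpoint, start Z0 = {0, 1, 2, 8, 9}, keep only states in Sat with some successor in Z. Z1 = {8, 9}; fixed.
Sat(EG valid) = {8, 9}

{8, 9}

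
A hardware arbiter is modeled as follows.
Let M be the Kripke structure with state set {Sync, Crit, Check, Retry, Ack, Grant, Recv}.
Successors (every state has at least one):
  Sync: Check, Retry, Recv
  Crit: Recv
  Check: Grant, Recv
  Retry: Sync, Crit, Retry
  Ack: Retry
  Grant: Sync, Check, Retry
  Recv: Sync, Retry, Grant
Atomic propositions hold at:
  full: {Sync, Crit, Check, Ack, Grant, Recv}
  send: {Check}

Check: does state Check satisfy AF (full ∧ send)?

Yes

Sat(full ∧ send) = {Check}
AF (full ∧ send): least fixpoint, start Z0 = {Check}, add states with every successor in Z. Already a fixed point.
Sat(AF (full ∧ send)) = {Check}
Check ∈ Sat(AF (full ∧ send)) = {Check}, so the formula holds at Check.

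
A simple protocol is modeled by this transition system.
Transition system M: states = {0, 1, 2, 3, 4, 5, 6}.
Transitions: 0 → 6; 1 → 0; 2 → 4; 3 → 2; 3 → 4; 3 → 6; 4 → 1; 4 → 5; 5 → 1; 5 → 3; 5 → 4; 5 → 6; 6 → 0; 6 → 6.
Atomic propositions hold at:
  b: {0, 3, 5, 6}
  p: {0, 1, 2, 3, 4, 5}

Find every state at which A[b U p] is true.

{0, 1, 2, 3, 4, 5}

A[b U p]: least fixpoint, start Z0 = Sat(p) = {0, 1, 2, 3, 4, 5}, add states in Sat(b) with every successor in Z. Already a fixed point.
Sat(A[b U p]) = {0, 1, 2, 3, 4, 5}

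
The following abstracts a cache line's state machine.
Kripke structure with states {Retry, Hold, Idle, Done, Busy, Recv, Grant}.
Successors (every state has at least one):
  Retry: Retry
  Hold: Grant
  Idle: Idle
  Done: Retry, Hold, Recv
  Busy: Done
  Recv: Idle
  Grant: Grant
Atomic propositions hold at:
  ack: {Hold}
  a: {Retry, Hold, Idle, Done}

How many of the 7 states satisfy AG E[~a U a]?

Sat(~a) = {Busy, Recv, Grant}
E[~a U a]: least fixpoint, start Z0 = Sat(a) = {Retry, Hold, Idle, Done}, add states in Sat(~a) with some successor in Z. Z1 = {Retry, Hold, Idle, Done, Busy, Recv}; fixed.
Sat(E[~a U a]) = {Retry, Hold, Idle, Done, Busy, Recv}
AG E[~a U a]: greatest fixpoint, start Z0 = {Retry, Hold, Idle, Done, Busy, Recv}, keep only states in Sat with every successor in Z. Z1 = {Retry, Idle, Done, Busy, Recv}; Z2 = {Retry, Idle, Busy, Recv}; Z3 = {Retry, Idle, Recv}; fixed.
Sat(AG E[~a U a]) = {Retry, Idle, Recv}
|Sat(AG E[~a U a])| = |{Retry, Idle, Recv}| = 3.

3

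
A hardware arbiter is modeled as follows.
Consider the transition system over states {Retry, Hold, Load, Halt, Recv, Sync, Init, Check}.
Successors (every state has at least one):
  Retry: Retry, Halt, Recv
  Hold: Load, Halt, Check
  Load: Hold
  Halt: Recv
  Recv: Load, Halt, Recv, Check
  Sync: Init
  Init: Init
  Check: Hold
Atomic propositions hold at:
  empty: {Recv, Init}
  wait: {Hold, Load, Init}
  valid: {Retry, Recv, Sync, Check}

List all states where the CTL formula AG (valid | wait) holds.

{Sync, Init}

Sat(valid | wait) = {Retry, Hold, Load, Recv, Sync, Init, Check}
AG (valid | wait): greatest fixpoint, start Z0 = {Retry, Hold, Load, Recv, Sync, Init, Check}, keep only states in Sat with every successor in Z. Z1 = {Load, Sync, Init, Check}; Z2 = {Sync, Init}; fixed.
Sat(AG (valid | wait)) = {Sync, Init}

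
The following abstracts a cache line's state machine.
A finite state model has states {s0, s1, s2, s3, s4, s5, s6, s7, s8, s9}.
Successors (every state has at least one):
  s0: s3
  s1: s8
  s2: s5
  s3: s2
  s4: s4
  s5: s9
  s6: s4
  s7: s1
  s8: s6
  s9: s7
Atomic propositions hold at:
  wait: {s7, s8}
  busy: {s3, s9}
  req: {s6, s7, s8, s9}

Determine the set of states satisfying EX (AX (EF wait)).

{s0, s2, s3, s5, s7, s9}

EF wait: least fixpoint, start Z0 = {s7, s8}, add states with some successor in Z. Z1 = {s1, s7, s8, s9}; Z2 = {s1, s5, s7, s8, s9}; Z3 = {s1, s2, s5, s7, s8, s9}; Z4 = {s1, s2, s3, s5, s7, s8, s9}; Z5 = {s0, s1, s2, s3, s5, s7, s8, s9}; fixed.
Sat(EF wait) = {s0, s1, s2, s3, s5, s7, s8, s9}
Sat(AX (EF wait)) = {s : every successor in {s0, s1, s2, s3, s5, s7, s8, s9}} = {s0, s1, s2, s3, s5, s7, s9}
Sat(EX (AX (EF wait))) = {s : some successor in {s0, s1, s2, s3, s5, s7, s9}} = {s0, s2, s3, s5, s7, s9}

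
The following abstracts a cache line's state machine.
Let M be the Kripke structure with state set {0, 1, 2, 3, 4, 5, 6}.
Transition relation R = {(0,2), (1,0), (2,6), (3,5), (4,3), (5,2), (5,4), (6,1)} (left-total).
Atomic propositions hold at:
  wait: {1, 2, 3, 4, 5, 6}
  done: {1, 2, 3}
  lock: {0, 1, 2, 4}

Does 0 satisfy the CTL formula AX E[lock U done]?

Yes

E[lock U done]: least fixpoint, start Z0 = Sat(done) = {1, 2, 3}, add states in Sat(lock) with some successor in Z. Z1 = {0, 1, 2, 3, 4}; fixed.
Sat(E[lock U done]) = {0, 1, 2, 3, 4}
Sat(AX E[lock U done]) = {s : every successor in {0, 1, 2, 3, 4}} = {0, 1, 4, 5, 6}
0 ∈ Sat(AX E[lock U done]) = {0, 1, 4, 5, 6}, so the formula holds at 0.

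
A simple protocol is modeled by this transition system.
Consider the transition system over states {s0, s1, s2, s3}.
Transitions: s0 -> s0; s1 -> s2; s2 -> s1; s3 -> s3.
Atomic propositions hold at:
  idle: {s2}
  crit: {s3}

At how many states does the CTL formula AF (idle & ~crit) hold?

2

Sat(~crit) = {s0, s1, s2}
Sat(idle & ~crit) = {s2}
AF (idle & ~crit): least fixpoint, start Z0 = {s2}, add states with every successor in Z. Z1 = {s1, s2}; fixed.
Sat(AF (idle & ~crit)) = {s1, s2}
|Sat(AF (idle & ~crit))| = |{s1, s2}| = 2.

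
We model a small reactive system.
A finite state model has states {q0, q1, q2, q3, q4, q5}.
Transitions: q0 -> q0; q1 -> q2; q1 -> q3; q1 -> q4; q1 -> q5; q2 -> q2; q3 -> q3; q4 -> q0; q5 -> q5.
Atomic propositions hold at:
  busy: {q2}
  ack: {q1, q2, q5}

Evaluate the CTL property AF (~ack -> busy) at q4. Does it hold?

Sat(~ack) = {q0, q3, q4}
Sat(~ack -> busy) = {q1, q2, q5}
AF (~ack -> busy): least fixpoint, start Z0 = {q1, q2, q5}, add states with every successor in Z. Already a fixed point.
Sat(AF (~ack -> busy)) = {q1, q2, q5}
q4 ∉ Sat(AF (~ack -> busy)) = {q1, q2, q5}, so the formula does not hold at q4.

No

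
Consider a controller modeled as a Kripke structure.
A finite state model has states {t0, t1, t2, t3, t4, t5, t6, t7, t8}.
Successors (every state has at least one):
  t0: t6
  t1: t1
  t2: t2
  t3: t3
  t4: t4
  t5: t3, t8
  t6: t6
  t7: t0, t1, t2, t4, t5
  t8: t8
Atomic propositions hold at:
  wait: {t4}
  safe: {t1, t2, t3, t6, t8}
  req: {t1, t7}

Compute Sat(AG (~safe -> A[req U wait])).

{t1, t2, t3, t4, t6, t8}

Sat(~safe) = {t0, t4, t5, t7}
A[req U wait]: least fixpoint, start Z0 = Sat(wait) = {t4}, add states in Sat(req) with every successor in Z. Already a fixed point.
Sat(A[req U wait]) = {t4}
Sat(~safe -> A[req U wait]) = {t1, t2, t3, t4, t6, t8}
AG (~safe -> A[req U wait]): greatest fixpoint, start Z0 = {t1, t2, t3, t4, t6, t8}, keep only states in Sat with every successor in Z. Already a fixed point.
Sat(AG (~safe -> A[req U wait])) = {t1, t2, t3, t4, t6, t8}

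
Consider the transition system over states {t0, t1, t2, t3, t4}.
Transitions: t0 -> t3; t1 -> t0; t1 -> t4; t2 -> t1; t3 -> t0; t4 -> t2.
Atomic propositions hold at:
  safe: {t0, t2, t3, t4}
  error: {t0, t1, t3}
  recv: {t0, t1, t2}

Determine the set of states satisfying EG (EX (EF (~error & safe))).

{t1, t2, t4}

Sat(~error) = {t2, t4}
Sat(~error & safe) = {t2, t4}
EF (~error & safe): least fixpoint, start Z0 = {t2, t4}, add states with some successor in Z. Z1 = {t1, t2, t4}; fixed.
Sat(EF (~error & safe)) = {t1, t2, t4}
Sat(EX (EF (~error & safe))) = {s : some successor in {t1, t2, t4}} = {t1, t2, t4}
EG (EX (EF (~error & safe))): greatest fixpoint, start Z0 = {t1, t2, t4}, keep only states in Sat with some successor in Z. Already a fixed point.
Sat(EG (EX (EF (~error & safe)))) = {t1, t2, t4}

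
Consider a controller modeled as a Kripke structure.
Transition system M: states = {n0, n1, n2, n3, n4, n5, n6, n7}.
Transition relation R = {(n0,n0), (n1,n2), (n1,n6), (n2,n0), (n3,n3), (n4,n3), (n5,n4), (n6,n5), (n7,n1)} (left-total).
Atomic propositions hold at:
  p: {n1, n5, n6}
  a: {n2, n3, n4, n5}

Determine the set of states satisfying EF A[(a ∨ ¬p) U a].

{n1, n2, n3, n4, n5, n6, n7}

Sat(¬p) = {n0, n2, n3, n4, n7}
Sat(a ∨ ¬p) = {n0, n2, n3, n4, n5, n7}
A[(a ∨ ¬p) U a]: least fixpoint, start Z0 = Sat(a) = {n2, n3, n4, n5}, add states in Sat(a ∨ ¬p) with every successor in Z. Already a fixed point.
Sat(A[(a ∨ ¬p) U a]) = {n2, n3, n4, n5}
EF A[(a ∨ ¬p) U a]: least fixpoint, start Z0 = {n2, n3, n4, n5}, add states with some successor in Z. Z1 = {n1, n2, n3, n4, n5, n6}; Z2 = {n1, n2, n3, n4, n5, n6, n7}; fixed.
Sat(EF A[(a ∨ ¬p) U a]) = {n1, n2, n3, n4, n5, n6, n7}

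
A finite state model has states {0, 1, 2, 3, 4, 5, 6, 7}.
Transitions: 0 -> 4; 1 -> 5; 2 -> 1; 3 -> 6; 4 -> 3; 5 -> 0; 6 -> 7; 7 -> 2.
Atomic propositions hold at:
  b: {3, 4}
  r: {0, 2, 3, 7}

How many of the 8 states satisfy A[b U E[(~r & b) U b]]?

2

Sat(~r) = {1, 4, 5, 6}
Sat(~r & b) = {4}
E[(~r & b) U b]: least fixpoint, start Z0 = Sat(b) = {3, 4}, add states in Sat(~r & b) with some successor in Z. Already a fixed point.
Sat(E[(~r & b) U b]) = {3, 4}
A[b U E[(~r & b) U b]]: least fixpoint, start Z0 = Sat(E[(~r & b) U b]) = {3, 4}, add states in Sat(b) with every successor in Z. Already a fixed point.
Sat(A[b U E[(~r & b) U b]]) = {3, 4}
|Sat(A[b U E[(~r & b) U b]])| = |{3, 4}| = 2.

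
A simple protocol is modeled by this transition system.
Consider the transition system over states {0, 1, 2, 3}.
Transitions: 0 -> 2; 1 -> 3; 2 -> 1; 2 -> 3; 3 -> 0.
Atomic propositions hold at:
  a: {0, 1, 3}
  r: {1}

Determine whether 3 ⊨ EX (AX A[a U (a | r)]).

No

Sat(a | r) = {0, 1, 3}
A[a U (a | r)]: least fixpoint, start Z0 = Sat((a | r)) = {0, 1, 3}, add states in Sat(a) with every successor in Z. Already a fixed point.
Sat(A[a U (a | r)]) = {0, 1, 3}
Sat(AX A[a U (a | r)]) = {s : every successor in {0, 1, 3}} = {1, 2, 3}
Sat(EX (AX A[a U (a | r)])) = {s : some successor in {1, 2, 3}} = {0, 1, 2}
3 ∉ Sat(EX (AX A[a U (a | r)])) = {0, 1, 2}, so the formula does not hold at 3.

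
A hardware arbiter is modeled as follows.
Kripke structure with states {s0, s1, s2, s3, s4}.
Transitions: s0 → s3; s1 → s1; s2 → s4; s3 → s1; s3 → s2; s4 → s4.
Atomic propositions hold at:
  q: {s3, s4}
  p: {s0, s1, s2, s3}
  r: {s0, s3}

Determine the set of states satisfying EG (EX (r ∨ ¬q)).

Sat(¬q) = {s0, s1, s2}
Sat(r ∨ ¬q) = {s0, s1, s2, s3}
Sat(EX (r ∨ ¬q)) = {s : some successor in {s0, s1, s2, s3}} = {s0, s1, s3}
EG (EX (r ∨ ¬q)): greatest fixpoint, start Z0 = {s0, s1, s3}, keep only states in Sat with some successor in Z. Already a fixed point.
Sat(EG (EX (r ∨ ¬q))) = {s0, s1, s3}

{s0, s1, s3}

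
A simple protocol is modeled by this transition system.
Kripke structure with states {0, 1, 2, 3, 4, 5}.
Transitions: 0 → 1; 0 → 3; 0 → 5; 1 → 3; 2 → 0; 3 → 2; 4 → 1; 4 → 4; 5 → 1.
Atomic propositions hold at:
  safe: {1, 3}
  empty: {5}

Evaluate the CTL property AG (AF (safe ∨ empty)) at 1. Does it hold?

Yes

Sat(safe ∨ empty) = {1, 3, 5}
AF (safe ∨ empty): least fixpoint, start Z0 = {1, 3, 5}, add states with every successor in Z. Z1 = {0, 1, 3, 5}; Z2 = {0, 1, 2, 3, 5}; fixed.
Sat(AF (safe ∨ empty)) = {0, 1, 2, 3, 5}
AG (AF (safe ∨ empty)): greatest fixpoint, start Z0 = {0, 1, 2, 3, 5}, keep only states in Sat with every successor in Z. Already a fixed point.
Sat(AG (AF (safe ∨ empty))) = {0, 1, 2, 3, 5}
1 ∈ Sat(AG (AF (safe ∨ empty))) = {0, 1, 2, 3, 5}, so the formula holds at 1.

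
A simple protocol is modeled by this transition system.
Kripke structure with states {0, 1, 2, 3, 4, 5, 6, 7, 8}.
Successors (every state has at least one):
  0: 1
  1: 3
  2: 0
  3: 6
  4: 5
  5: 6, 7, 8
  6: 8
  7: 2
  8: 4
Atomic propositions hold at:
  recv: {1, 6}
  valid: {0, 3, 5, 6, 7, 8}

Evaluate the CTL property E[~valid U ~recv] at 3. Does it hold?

Yes

Sat(~valid) = {1, 2, 4}
Sat(~recv) = {0, 2, 3, 4, 5, 7, 8}
E[~valid U ~recv]: least fixpoint, start Z0 = Sat(~recv) = {0, 2, 3, 4, 5, 7, 8}, add states in Sat(~valid) with some successor in Z. Z1 = {0, 1, 2, 3, 4, 5, 7, 8}; fixed.
Sat(E[~valid U ~recv]) = {0, 1, 2, 3, 4, 5, 7, 8}
3 ∈ Sat(E[~valid U ~recv]) = {0, 1, 2, 3, 4, 5, 7, 8}, so the formula holds at 3.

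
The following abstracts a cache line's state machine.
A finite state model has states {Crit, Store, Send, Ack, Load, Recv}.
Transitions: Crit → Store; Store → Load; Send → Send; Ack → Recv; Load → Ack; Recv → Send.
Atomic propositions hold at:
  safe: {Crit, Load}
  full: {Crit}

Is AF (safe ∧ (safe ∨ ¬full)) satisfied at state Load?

Sat(¬full) = {Store, Send, Ack, Load, Recv}
Sat(safe ∨ ¬full) = {Crit, Store, Send, Ack, Load, Recv}
Sat(safe ∧ (safe ∨ ¬full)) = {Crit, Load}
AF (safe ∧ (safe ∨ ¬full)): least fixpoint, start Z0 = {Crit, Load}, add states with every successor in Z. Z1 = {Crit, Store, Load}; fixed.
Sat(AF (safe ∧ (safe ∨ ¬full))) = {Crit, Store, Load}
Load ∈ Sat(AF (safe ∧ (safe ∨ ¬full))) = {Crit, Store, Load}, so the formula holds at Load.

Yes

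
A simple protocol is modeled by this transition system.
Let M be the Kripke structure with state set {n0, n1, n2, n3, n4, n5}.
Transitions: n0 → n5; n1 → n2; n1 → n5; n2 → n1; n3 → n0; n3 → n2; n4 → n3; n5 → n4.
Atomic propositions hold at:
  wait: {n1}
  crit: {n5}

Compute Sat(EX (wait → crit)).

{n0, n1, n3, n4, n5}

Sat(wait → crit) = {n0, n2, n3, n4, n5}
Sat(EX (wait → crit)) = {s : some successor in {n0, n2, n3, n4, n5}} = {n0, n1, n3, n4, n5}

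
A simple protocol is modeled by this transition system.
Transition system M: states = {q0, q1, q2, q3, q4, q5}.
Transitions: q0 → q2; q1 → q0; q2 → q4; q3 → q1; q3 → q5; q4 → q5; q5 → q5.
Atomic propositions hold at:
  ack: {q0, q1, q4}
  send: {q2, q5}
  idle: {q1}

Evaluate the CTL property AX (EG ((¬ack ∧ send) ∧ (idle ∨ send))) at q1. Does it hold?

No

Sat(¬ack) = {q2, q3, q5}
Sat(¬ack ∧ send) = {q2, q5}
Sat(idle ∨ send) = {q1, q2, q5}
Sat((¬ack ∧ send) ∧ (idle ∨ send)) = {q2, q5}
EG ((¬ack ∧ send) ∧ (idle ∨ send)): greatest fixpoint, start Z0 = {q2, q5}, keep only states in Sat with some successor in Z. Z1 = {q5}; fixed.
Sat(EG ((¬ack ∧ send) ∧ (idle ∨ send))) = {q5}
Sat(AX (EG ((¬ack ∧ send) ∧ (idle ∨ send)))) = {s : every successor in {q5}} = {q4, q5}
q1 ∉ Sat(AX (EG ((¬ack ∧ send) ∧ (idle ∨ send)))) = {q4, q5}, so the formula does not hold at q1.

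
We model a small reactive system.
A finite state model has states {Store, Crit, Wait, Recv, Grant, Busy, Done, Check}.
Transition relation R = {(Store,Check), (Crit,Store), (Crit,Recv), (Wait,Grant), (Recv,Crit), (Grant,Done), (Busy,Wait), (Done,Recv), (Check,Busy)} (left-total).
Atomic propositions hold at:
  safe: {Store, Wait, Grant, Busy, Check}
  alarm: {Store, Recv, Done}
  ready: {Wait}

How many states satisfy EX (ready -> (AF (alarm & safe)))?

7

Sat(alarm & safe) = {Store}
AF (alarm & safe): least fixpoint, start Z0 = {Store}, add states with every successor in Z. Already a fixed point.
Sat(AF (alarm & safe)) = {Store}
Sat(ready -> (AF (alarm & safe))) = {Store, Crit, Recv, Grant, Busy, Done, Check}
Sat(EX (ready -> (AF (alarm & safe)))) = {s : some successor in {Store, Crit, Recv, Grant, Busy, Done, Check}} = {Store, Crit, Wait, Recv, Grant, Done, Check}
|Sat(EX (ready -> (AF (alarm & safe))))| = |{Store, Crit, Wait, Recv, Grant, Done, Check}| = 7.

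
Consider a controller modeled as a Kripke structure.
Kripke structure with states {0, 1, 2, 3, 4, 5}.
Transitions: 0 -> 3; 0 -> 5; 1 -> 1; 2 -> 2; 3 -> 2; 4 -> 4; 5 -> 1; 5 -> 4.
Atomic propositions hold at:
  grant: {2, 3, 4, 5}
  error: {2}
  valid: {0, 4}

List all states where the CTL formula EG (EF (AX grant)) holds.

Sat(AX grant) = {s : every successor in {2, 3, 4, 5}} = {0, 2, 3, 4}
EF (AX grant): least fixpoint, start Z0 = {0, 2, 3, 4}, add states with some successor in Z. Z1 = {0, 2, 3, 4, 5}; fixed.
Sat(EF (AX grant)) = {0, 2, 3, 4, 5}
EG (EF (AX grant)): greatest fixpoint, start Z0 = {0, 2, 3, 4, 5}, keep only states in Sat with some successor in Z. Already a fixed point.
Sat(EG (EF (AX grant))) = {0, 2, 3, 4, 5}

{0, 2, 3, 4, 5}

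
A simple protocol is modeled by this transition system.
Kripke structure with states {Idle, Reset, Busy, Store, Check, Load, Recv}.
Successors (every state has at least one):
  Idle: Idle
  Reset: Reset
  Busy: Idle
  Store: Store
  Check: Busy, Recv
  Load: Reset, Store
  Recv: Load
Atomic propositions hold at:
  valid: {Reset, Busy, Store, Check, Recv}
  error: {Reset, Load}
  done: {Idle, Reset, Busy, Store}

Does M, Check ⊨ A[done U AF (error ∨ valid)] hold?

Yes

Sat(error ∨ valid) = {Reset, Busy, Store, Check, Load, Recv}
AF (error ∨ valid): least fixpoint, start Z0 = {Reset, Busy, Store, Check, Load, Recv}, add states with every successor in Z. Already a fixed point.
Sat(AF (error ∨ valid)) = {Reset, Busy, Store, Check, Load, Recv}
A[done U AF (error ∨ valid)]: least fixpoint, start Z0 = Sat(AF (error ∨ valid)) = {Reset, Busy, Store, Check, Load, Recv}, add states in Sat(done) with every successor in Z. Already a fixed point.
Sat(A[done U AF (error ∨ valid)]) = {Reset, Busy, Store, Check, Load, Recv}
Check ∈ Sat(A[done U AF (error ∨ valid)]) = {Reset, Busy, Store, Check, Load, Recv}, so the formula holds at Check.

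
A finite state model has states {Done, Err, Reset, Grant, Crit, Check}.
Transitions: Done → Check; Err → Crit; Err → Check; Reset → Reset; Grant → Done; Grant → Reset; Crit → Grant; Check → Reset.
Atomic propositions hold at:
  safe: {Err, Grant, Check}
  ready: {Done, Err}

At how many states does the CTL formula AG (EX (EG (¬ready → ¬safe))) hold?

Sat(¬ready) = {Reset, Grant, Crit, Check}
Sat(¬safe) = {Done, Reset, Crit}
Sat(¬ready → ¬safe) = {Done, Err, Reset, Crit}
EG (¬ready → ¬safe): greatest fixpoint, start Z0 = {Done, Err, Reset, Crit}, keep only states in Sat with some successor in Z. Z1 = {Err, Reset}; Z2 = {Reset}; fixed.
Sat(EG (¬ready → ¬safe)) = {Reset}
Sat(EX (EG (¬ready → ¬safe))) = {s : some successor in {Reset}} = {Reset, Grant, Check}
AG (EX (EG (¬ready → ¬safe))): greatest fixpoint, start Z0 = {Reset, Grant, Check}, keep only states in Sat with every successor in Z. Z1 = {Reset, Check}; fixed.
Sat(AG (EX (EG (¬ready → ¬safe)))) = {Reset, Check}
|Sat(AG (EX (EG (¬ready → ¬safe))))| = |{Reset, Check}| = 2.

2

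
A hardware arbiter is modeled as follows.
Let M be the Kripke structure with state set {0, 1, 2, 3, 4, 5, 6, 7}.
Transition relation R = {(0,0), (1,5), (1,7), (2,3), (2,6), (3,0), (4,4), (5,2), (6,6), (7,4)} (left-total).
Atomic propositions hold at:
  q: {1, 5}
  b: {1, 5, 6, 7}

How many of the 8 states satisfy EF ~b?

Sat(~b) = {0, 2, 3, 4}
EF ~b: least fixpoint, start Z0 = {0, 2, 3, 4}, add states with some successor in Z. Z1 = {0, 2, 3, 4, 5, 7}; Z2 = {0, 1, 2, 3, 4, 5, 7}; fixed.
Sat(EF ~b) = {0, 1, 2, 3, 4, 5, 7}
|Sat(EF ~b)| = |{0, 1, 2, 3, 4, 5, 7}| = 7.

7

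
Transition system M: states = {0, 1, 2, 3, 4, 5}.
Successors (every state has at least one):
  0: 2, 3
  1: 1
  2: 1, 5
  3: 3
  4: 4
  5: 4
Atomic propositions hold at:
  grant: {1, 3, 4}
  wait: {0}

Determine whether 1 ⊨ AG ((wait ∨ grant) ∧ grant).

Sat(wait ∨ grant) = {0, 1, 3, 4}
Sat((wait ∨ grant) ∧ grant) = {1, 3, 4}
AG ((wait ∨ grant) ∧ grant): greatest fixpoint, start Z0 = {1, 3, 4}, keep only states in Sat with every successor in Z. Already a fixed point.
Sat(AG ((wait ∨ grant) ∧ grant)) = {1, 3, 4}
1 ∈ Sat(AG ((wait ∨ grant) ∧ grant)) = {1, 3, 4}, so the formula holds at 1.

Yes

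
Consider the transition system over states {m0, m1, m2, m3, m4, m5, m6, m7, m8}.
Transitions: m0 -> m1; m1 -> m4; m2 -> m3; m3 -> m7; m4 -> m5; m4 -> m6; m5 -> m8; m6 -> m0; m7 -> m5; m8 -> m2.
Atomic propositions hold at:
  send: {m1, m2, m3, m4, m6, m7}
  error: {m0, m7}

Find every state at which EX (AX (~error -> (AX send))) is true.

Sat(~error) = {m1, m2, m3, m4, m5, m6, m8}
Sat(AX send) = {s : every successor in {m1, m2, m3, m4, m6, m7}} = {m0, m1, m2, m3, m8}
Sat(~error -> (AX send)) = {m0, m1, m2, m3, m7, m8}
Sat(AX (~error -> (AX send))) = {s : every successor in {m0, m1, m2, m3, m7, m8}} = {m0, m2, m3, m5, m6, m8}
Sat(EX (AX (~error -> (AX send)))) = {s : some successor in {m0, m2, m3, m5, m6, m8}} = {m2, m4, m5, m6, m7, m8}

{m2, m4, m5, m6, m7, m8}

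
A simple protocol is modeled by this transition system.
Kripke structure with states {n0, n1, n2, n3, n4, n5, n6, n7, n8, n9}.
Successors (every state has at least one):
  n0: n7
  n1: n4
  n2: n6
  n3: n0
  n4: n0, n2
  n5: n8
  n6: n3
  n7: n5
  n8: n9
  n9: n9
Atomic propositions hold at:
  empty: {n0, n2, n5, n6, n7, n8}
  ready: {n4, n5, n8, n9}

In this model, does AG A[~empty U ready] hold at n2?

Sat(~empty) = {n1, n3, n4, n9}
A[~empty U ready]: least fixpoint, start Z0 = Sat(ready) = {n4, n5, n8, n9}, add states in Sat(~empty) with every successor in Z. Z1 = {n1, n4, n5, n8, n9}; fixed.
Sat(A[~empty U ready]) = {n1, n4, n5, n8, n9}
AG A[~empty U ready]: greatest fixpoint, start Z0 = {n1, n4, n5, n8, n9}, keep only states in Sat with every successor in Z. Z1 = {n1, n5, n8, n9}; Z2 = {n5, n8, n9}; fixed.
Sat(AG A[~empty U ready]) = {n5, n8, n9}
n2 ∉ Sat(AG A[~empty U ready]) = {n5, n8, n9}, so the formula does not hold at n2.

No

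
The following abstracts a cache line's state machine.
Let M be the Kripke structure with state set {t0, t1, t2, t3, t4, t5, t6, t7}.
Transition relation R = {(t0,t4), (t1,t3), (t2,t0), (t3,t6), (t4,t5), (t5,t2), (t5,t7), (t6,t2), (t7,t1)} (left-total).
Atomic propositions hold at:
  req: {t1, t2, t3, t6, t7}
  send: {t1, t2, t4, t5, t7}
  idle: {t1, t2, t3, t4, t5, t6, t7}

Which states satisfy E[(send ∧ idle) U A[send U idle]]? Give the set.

{t1, t2, t3, t4, t5, t6, t7}

Sat(send ∧ idle) = {t1, t2, t4, t5, t7}
A[send U idle]: least fixpoint, start Z0 = Sat(idle) = {t1, t2, t3, t4, t5, t6, t7}, add states in Sat(send) with every successor in Z. Already a fixed point.
Sat(A[send U idle]) = {t1, t2, t3, t4, t5, t6, t7}
E[(send ∧ idle) U A[send U idle]]: least fixpoint, start Z0 = Sat(A[send U idle]) = {t1, t2, t3, t4, t5, t6, t7}, add states in Sat(send ∧ idle) with some successor in Z. Already a fixed point.
Sat(E[(send ∧ idle) U A[send U idle]]) = {t1, t2, t3, t4, t5, t6, t7}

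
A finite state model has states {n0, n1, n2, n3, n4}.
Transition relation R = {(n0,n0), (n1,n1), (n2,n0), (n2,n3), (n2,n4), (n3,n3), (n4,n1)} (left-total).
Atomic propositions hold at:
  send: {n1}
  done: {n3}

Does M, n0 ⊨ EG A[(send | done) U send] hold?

Sat(send | done) = {n1, n3}
A[(send | done) U send]: least fixpoint, start Z0 = Sat(send) = {n1}, add states in Sat(send | done) with every successor in Z. Already a fixed point.
Sat(A[(send | done) U send]) = {n1}
EG A[(send | done) U send]: greatest fixpoint, start Z0 = {n1}, keep only states in Sat with some successor in Z. Already a fixed point.
Sat(EG A[(send | done) U send]) = {n1}
n0 ∉ Sat(EG A[(send | done) U send]) = {n1}, so the formula does not hold at n0.

No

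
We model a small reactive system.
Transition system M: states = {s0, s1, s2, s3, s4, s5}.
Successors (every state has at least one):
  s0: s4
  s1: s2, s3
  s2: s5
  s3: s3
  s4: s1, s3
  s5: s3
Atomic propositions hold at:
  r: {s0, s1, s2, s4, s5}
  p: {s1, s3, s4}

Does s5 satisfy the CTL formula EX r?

Sat(EX r) = {s : some successor in {s0, s1, s2, s4, s5}} = {s0, s1, s2, s4}
s5 ∉ Sat(EX r) = {s0, s1, s2, s4}, so the formula does not hold at s5.

No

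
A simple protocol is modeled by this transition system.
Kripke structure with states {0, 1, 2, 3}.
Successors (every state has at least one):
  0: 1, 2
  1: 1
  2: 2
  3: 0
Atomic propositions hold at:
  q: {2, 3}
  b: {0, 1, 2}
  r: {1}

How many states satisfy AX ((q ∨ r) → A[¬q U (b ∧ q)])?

2

Sat(q ∨ r) = {1, 2, 3}
Sat(¬q) = {0, 1}
Sat(b ∧ q) = {2}
A[¬q U (b ∧ q)]: least fixpoint, start Z0 = Sat((b ∧ q)) = {2}, add states in Sat(¬q) with every successor in Z. Already a fixed point.
Sat(A[¬q U (b ∧ q)]) = {2}
Sat((q ∨ r) → A[¬q U (b ∧ q)]) = {0, 2}
Sat(AX ((q ∨ r) → A[¬q U (b ∧ q)])) = {s : every successor in {0, 2}} = {2, 3}
|Sat(AX ((q ∨ r) → A[¬q U (b ∧ q)]))| = |{2, 3}| = 2.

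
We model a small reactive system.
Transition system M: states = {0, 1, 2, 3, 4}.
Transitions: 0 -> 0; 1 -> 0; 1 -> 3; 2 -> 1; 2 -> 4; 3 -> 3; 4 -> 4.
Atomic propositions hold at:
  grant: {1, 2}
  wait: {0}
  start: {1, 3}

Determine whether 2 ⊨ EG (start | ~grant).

No

Sat(~grant) = {0, 3, 4}
Sat(start | ~grant) = {0, 1, 3, 4}
EG (start | ~grant): greatest fixpoint, start Z0 = {0, 1, 3, 4}, keep only states in Sat with some successor in Z. Already a fixed point.
Sat(EG (start | ~grant)) = {0, 1, 3, 4}
2 ∉ Sat(EG (start | ~grant)) = {0, 1, 3, 4}, so the formula does not hold at 2.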